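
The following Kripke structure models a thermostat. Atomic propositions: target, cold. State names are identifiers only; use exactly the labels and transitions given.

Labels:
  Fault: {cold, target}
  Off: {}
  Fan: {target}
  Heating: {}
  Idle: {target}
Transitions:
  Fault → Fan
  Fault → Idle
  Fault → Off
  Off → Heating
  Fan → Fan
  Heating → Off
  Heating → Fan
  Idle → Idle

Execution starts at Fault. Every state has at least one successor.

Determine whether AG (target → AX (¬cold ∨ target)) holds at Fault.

Satisfied

States satisfying target → AX (¬cold ∨ target): {Fault, Off, Fan, Heating, Idle}.
States satisfying AG (target → AX (¬cold ∨ target)): {Fault, Off, Fan, Heating, Idle}.
Every state reachable from Fault satisfies target → AX (¬cold ∨ target).
Fault ∈ Sat(AG (target → AX (¬cold ∨ target))).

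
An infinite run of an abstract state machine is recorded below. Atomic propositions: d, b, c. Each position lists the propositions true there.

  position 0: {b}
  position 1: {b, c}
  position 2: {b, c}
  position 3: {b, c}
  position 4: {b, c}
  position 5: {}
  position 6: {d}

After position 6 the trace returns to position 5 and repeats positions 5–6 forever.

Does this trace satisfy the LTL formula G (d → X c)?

d → X c must hold at every position from 0 onward. It fails at position 6, so G (d → X c) is false.
Positions where d holds: 6.
Check X c at each: 6→fails.

No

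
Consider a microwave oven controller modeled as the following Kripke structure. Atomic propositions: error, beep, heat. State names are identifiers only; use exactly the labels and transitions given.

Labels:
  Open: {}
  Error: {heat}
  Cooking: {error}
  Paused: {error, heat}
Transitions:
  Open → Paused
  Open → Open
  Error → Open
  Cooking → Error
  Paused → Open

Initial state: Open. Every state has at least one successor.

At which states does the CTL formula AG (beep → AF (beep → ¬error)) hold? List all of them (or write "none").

{Open, Error, Cooking, Paused}

States satisfying beep → AF (beep → ¬error): {Open, Error, Cooking, Paused}.
States satisfying AG (beep → AF (beep → ¬error)): {Open, Error, Cooking, Paused}.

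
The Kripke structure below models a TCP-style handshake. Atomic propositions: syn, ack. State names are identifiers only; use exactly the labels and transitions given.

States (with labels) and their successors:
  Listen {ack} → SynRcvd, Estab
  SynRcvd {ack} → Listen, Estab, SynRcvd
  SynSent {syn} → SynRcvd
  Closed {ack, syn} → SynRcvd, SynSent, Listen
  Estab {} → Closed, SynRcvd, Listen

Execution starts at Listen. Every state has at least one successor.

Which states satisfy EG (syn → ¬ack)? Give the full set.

States satisfying syn → ¬ack: {Listen, SynRcvd, SynSent, Estab}.
States satisfying EG (syn → ¬ack): {Listen, SynRcvd, SynSent, Estab}.

{Listen, SynRcvd, SynSent, Estab}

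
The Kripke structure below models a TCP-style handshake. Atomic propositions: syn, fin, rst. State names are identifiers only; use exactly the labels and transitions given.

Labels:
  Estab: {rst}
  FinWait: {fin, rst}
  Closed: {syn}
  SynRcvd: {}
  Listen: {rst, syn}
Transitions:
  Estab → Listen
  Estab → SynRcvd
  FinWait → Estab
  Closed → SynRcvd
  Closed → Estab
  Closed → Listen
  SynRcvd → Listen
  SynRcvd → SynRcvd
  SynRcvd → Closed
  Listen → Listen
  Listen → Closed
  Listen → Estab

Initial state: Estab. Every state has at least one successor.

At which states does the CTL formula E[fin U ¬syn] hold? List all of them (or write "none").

States satisfying fin: {FinWait}.
States satisfying ¬syn: {Estab, FinWait, SynRcvd}.
States satisfying E[fin U ¬syn]: {Estab, FinWait, SynRcvd}.

{Estab, FinWait, SynRcvd}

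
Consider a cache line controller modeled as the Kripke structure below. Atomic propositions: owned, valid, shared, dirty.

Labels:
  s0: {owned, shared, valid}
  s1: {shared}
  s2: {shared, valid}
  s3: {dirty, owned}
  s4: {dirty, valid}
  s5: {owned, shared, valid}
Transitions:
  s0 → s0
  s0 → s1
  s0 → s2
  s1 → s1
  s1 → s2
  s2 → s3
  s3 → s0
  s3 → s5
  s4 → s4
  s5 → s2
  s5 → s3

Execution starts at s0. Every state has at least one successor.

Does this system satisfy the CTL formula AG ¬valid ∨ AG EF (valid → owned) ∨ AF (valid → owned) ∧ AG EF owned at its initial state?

States satisfying ¬valid: {s1, s3}.
States satisfying AG ¬valid: ∅.
States satisfying EF (valid → owned): {s0, s1, s2, s3, s5}.
States satisfying AG EF (valid → owned): {s0, s1, s2, s3, s5}.
States satisfying AG ¬valid ∨ AG EF (valid → owned): {s0, s1, s2, s3, s5}.
States satisfying valid → owned: {s0, s1, s3, s5}.
States satisfying AF (valid → owned): {s0, s1, s2, s3, s5}.
States satisfying EF owned: {s0, s1, s2, s3, s5}.
States satisfying AG EF owned: {s0, s1, s2, s3, s5}.
States satisfying AF (valid → owned) ∧ AG EF owned: {s0, s1, s2, s3, s5}.
States satisfying AG ¬valid ∨ AG EF (valid → owned) ∨ AF (valid → owned) ∧ AG EF owned: {s0, s1, s2, s3, s5}.
s0 ∈ Sat(AG ¬valid ∨ AG EF (valid → owned) ∨ AF (valid → owned) ∧ AG EF owned).

Satisfied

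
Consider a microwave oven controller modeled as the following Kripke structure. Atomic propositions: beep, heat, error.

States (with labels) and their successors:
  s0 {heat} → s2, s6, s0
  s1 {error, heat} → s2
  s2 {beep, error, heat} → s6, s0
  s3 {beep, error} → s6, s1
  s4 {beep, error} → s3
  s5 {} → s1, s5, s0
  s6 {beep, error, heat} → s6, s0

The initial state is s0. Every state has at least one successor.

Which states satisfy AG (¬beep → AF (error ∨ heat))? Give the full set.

{s0, s1, s2, s3, s4, s6}

States satisfying ¬beep → AF (error ∨ heat): {s0, s1, s2, s3, s4, s6}.
States satisfying AG (¬beep → AF (error ∨ heat)): {s0, s1, s2, s3, s4, s6}.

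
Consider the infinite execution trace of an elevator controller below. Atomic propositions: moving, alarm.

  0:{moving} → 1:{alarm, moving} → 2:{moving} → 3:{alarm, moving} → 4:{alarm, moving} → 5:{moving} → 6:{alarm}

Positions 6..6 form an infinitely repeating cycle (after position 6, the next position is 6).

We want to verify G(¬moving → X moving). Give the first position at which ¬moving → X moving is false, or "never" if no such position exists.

Check ¬moving → X moving at each position in order: 0 ✓, 1 ✓, 2 ✓, 3 ✓, 4 ✓, 5 ✓.
At position 6 the labels are {alarm} and the next position 6 has {alarm}, so ¬moving → X moving is false there. This is the first violation.

6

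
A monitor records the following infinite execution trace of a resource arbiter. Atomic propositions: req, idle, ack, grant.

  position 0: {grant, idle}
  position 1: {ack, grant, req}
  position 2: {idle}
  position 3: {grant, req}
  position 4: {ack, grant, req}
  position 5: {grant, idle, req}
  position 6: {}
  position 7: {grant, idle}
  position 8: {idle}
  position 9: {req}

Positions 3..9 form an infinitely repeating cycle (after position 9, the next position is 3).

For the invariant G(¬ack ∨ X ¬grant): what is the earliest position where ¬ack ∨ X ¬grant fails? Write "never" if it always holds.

4

Check ¬ack ∨ X ¬grant at each position in order: 0 ✓, 1 ✓, 2 ✓, 3 ✓.
At position 4 the labels are {ack, grant, req} and the next position 5 has {grant, idle, req}, so ¬ack ∨ X ¬grant is false there. This is the first violation.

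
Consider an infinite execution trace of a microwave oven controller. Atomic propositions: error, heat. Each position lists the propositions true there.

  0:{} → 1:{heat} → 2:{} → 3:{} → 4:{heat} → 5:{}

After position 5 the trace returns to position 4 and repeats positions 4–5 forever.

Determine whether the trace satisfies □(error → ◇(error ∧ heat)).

error → ◇(error ∧ heat) holds at every position 0..5, and those are all positions ever visited, so □(error → ◇(error ∧ heat)) holds.

Satisfied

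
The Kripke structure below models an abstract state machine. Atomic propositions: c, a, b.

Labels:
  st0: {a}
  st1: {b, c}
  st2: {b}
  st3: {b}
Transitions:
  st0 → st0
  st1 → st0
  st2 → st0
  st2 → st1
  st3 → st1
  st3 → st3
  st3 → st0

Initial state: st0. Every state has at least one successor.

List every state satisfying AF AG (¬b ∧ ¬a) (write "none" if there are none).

States satisfying AG (¬b ∧ ¬a): ∅.
States satisfying AF AG (¬b ∧ ¬a): ∅.

none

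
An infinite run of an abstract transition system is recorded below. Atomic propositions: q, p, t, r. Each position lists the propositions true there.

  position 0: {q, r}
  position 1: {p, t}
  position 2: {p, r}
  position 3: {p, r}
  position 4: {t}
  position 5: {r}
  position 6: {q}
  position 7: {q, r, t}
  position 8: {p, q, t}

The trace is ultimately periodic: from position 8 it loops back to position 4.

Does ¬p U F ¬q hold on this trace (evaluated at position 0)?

Holds

Walking from position 0: F ¬q first holds at position 0, and ¬p holds at every earlier position along the way, so ¬p U F ¬q holds.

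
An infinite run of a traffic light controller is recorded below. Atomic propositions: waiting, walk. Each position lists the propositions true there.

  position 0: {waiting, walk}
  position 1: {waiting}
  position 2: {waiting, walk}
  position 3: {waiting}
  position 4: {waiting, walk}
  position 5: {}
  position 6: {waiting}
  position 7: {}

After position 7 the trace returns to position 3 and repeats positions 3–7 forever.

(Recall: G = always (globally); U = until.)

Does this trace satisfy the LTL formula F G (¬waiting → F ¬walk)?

G (¬waiting → F ¬walk) holds at position 0, which is reachable from 0, so F G (¬waiting → F ¬walk) holds.

Holds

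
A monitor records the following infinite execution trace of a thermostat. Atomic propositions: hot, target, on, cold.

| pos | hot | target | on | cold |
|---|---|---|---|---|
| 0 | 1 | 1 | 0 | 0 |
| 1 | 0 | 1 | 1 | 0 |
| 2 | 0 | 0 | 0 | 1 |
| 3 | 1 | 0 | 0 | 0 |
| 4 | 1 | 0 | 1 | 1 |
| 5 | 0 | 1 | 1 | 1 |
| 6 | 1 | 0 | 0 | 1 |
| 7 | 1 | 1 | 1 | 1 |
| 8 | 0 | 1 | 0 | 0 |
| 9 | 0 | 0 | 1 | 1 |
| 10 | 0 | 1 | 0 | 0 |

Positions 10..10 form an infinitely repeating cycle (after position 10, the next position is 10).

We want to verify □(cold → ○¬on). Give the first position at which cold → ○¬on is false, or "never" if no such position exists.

4

Check cold → ○¬on at each position in order: 0 ✓, 1 ✓, 2 ✓, 3 ✓.
At position 4 the labels are {cold, hot, on} and the next position 5 has {cold, on, target}, so cold → ○¬on is false there. This is the first violation.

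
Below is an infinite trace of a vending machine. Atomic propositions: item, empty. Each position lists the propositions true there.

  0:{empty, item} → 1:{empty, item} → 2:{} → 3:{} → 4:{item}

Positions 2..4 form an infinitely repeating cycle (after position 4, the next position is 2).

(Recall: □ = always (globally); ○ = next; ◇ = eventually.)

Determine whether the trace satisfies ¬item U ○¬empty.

Walking from position 0: at position 0, ○¬empty has not yet held and ¬item fails, so ¬item U ○¬empty is false.

Does not hold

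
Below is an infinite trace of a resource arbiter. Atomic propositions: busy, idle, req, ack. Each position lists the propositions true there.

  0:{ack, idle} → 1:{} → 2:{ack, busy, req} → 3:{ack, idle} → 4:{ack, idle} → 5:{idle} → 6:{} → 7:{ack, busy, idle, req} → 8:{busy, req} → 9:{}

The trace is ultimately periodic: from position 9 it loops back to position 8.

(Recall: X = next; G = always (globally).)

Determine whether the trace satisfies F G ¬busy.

Does not hold

G ¬busy is false at every position 0..9, so it never becomes true and F G ¬busy fails.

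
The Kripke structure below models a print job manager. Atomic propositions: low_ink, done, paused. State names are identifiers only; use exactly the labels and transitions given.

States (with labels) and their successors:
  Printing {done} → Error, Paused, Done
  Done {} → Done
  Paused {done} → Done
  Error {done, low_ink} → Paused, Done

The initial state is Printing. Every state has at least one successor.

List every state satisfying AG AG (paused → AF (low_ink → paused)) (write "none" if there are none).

States satisfying AG (paused → AF (low_ink → paused)): {Printing, Done, Paused, Error}.
States satisfying AG AG (paused → AF (low_ink → paused)): {Printing, Done, Paused, Error}.

{Printing, Done, Paused, Error}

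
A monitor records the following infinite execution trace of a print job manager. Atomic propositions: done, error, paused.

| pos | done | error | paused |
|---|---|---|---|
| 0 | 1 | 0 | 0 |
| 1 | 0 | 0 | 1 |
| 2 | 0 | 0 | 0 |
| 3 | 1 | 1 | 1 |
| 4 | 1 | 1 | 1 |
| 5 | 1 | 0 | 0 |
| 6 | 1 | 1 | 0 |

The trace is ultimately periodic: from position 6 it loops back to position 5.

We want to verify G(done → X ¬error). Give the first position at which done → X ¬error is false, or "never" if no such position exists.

3

Check done → X ¬error at each position in order: 0 ✓, 1 ✓, 2 ✓.
At position 3 the labels are {done, error, paused} and the next position 4 has {done, error, paused}, so done → X ¬error is false there. This is the first violation.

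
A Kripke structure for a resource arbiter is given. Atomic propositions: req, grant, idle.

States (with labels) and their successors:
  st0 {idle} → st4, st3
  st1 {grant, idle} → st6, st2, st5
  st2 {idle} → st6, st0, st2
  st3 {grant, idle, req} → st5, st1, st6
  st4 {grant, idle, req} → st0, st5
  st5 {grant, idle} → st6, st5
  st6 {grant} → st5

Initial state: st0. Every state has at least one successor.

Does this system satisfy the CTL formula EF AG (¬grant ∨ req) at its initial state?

Violated

States satisfying AG (¬grant ∨ req): ∅.
States satisfying EF AG (¬grant ∨ req): ∅.
No suitable path/successor from st0 witnesses the formula.
st0 ∉ Sat(EF AG (¬grant ∨ req)).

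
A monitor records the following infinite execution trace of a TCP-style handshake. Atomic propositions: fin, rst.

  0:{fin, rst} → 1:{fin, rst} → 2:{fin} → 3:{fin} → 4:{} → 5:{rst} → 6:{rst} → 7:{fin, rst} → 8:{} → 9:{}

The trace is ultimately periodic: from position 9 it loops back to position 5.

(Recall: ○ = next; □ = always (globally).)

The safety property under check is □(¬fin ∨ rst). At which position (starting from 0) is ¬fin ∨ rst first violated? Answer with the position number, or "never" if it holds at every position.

Check ¬fin ∨ rst at each position in order: 0 ✓, 1 ✓.
At position 2 the labels are {fin}, so ¬fin ∨ rst is false there. This is the first violation.

2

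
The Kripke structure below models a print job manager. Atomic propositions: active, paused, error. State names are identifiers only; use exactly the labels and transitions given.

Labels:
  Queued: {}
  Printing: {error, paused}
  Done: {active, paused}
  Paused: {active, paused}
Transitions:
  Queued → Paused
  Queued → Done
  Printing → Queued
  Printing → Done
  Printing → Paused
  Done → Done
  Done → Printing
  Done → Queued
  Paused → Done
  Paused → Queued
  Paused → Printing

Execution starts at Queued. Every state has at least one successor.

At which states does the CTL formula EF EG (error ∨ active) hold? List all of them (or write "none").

States satisfying EG (error ∨ active): {Printing, Done, Paused}.
States satisfying EF EG (error ∨ active): {Queued, Printing, Done, Paused}.

{Queued, Printing, Done, Paused}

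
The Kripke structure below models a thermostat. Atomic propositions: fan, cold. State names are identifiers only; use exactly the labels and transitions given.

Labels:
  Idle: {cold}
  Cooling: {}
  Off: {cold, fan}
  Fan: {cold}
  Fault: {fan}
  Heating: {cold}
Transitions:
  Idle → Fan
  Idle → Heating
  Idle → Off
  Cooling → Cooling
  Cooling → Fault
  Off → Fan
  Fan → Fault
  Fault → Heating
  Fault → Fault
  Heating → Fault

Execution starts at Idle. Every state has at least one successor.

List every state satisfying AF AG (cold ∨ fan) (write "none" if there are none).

States satisfying AG (cold ∨ fan): {Idle, Off, Fan, Fault, Heating}.
States satisfying AF AG (cold ∨ fan): {Idle, Off, Fan, Fault, Heating}.

{Idle, Off, Fan, Fault, Heating}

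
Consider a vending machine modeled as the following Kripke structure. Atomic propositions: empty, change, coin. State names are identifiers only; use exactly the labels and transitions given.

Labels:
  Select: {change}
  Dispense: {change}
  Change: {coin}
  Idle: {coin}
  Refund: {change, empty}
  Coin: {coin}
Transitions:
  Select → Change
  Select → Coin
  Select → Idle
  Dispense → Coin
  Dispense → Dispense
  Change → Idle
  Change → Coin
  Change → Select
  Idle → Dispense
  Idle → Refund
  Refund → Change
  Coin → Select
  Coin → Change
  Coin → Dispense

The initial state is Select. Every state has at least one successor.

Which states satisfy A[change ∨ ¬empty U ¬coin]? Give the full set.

States satisfying change ∨ ¬empty: {Select, Dispense, Change, Idle, Refund, Coin}.
States satisfying ¬coin: {Select, Dispense, Refund}.
States satisfying A[change ∨ ¬empty U ¬coin]: {Select, Dispense, Idle, Refund}.

{Select, Dispense, Idle, Refund}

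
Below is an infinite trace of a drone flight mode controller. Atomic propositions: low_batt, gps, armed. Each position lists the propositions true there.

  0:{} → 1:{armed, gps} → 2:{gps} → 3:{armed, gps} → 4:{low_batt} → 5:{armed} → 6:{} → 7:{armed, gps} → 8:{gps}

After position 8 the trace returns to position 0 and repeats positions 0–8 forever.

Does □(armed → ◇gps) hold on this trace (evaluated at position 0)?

Yes

armed → ◇gps holds at every position 0..8, and those are all positions ever visited, so □(armed → ◇gps) holds.
Positions where armed holds: 1, 3, 5, 7.
Check ◇gps at each: 1→ok, 3→ok, 5→ok, 7→ok.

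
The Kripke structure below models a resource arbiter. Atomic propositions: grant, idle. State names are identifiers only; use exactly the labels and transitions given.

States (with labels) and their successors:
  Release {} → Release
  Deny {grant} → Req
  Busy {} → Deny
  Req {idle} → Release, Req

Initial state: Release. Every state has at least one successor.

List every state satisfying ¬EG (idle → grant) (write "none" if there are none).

States satisfying idle → grant: {Release, Deny, Busy}.
States satisfying EG (idle → grant): {Release}.
States satisfying ¬EG (idle → grant): {Deny, Busy, Req}.

{Deny, Busy, Req}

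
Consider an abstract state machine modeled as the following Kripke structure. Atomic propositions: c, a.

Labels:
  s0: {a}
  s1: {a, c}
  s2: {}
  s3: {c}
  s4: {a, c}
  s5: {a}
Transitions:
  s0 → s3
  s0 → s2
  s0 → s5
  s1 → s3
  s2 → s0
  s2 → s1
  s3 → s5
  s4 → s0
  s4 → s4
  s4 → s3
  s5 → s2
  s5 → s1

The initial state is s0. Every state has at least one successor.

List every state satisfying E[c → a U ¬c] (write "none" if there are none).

{s0, s2, s4, s5}

States satisfying c → a: {s0, s1, s2, s4, s5}.
States satisfying ¬c: {s0, s2, s5}.
States satisfying E[c → a U ¬c]: {s0, s2, s4, s5}.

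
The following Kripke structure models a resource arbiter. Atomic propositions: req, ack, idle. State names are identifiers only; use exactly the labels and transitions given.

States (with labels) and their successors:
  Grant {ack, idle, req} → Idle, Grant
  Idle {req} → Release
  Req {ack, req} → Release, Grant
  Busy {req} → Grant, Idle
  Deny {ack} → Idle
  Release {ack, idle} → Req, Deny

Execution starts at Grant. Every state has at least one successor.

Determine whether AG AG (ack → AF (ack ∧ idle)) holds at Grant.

States satisfying AG (ack → AF (ack ∧ idle)): {Grant, Idle, Req, Busy, Deny, Release}.
States satisfying AG AG (ack → AF (ack ∧ idle)): {Grant, Idle, Req, Busy, Deny, Release}.
Every state reachable from Grant satisfies AG (ack → AF (ack ∧ idle)).
Grant ∈ Sat(AG AG (ack → AF (ack ∧ idle))).

Holds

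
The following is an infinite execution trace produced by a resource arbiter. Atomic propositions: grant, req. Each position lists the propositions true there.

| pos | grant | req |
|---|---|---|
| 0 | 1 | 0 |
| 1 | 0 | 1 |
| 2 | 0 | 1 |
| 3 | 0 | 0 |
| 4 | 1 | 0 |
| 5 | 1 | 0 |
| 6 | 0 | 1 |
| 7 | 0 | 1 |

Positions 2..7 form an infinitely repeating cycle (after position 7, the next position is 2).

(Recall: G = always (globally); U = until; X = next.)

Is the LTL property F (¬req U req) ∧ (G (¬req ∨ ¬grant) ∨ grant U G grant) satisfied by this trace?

¬req U req holds at position 0, which is reachable from 0, so F (¬req U req) holds.
At position 0: F (¬req U req) is true; G (¬req ∨ ¬grant) ∨ grant U G grant is true; so F (¬req U req) ∧ (G (¬req ∨ ¬grant) ∨ grant U G grant) is true.

Yes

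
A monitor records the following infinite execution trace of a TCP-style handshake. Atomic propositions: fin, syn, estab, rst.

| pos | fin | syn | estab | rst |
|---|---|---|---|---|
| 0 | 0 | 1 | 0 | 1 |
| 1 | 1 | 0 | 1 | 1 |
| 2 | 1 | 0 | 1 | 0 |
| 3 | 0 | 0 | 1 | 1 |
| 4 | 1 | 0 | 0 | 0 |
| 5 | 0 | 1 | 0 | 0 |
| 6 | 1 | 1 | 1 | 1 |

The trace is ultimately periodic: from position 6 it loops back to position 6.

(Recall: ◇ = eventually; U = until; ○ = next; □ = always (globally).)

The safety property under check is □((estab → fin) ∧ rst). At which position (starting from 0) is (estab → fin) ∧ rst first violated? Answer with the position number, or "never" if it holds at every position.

Check (estab → fin) ∧ rst at each position in order: 0 ✓, 1 ✓.
At position 2 the labels are {estab, fin}, so (estab → fin) ∧ rst is false there. This is the first violation.

2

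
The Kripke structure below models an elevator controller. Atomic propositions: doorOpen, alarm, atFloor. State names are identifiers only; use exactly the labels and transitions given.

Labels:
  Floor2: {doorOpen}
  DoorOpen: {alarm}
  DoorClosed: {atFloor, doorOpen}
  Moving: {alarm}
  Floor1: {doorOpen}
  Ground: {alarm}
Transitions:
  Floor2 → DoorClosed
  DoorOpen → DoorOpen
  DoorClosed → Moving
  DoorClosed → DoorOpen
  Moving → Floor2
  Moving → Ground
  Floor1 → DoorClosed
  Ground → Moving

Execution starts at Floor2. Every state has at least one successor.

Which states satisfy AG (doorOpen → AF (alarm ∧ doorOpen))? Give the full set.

States satisfying doorOpen → AF (alarm ∧ doorOpen): {DoorOpen, Moving, Ground}.
States satisfying AG (doorOpen → AF (alarm ∧ doorOpen)): {DoorOpen}.

{DoorOpen}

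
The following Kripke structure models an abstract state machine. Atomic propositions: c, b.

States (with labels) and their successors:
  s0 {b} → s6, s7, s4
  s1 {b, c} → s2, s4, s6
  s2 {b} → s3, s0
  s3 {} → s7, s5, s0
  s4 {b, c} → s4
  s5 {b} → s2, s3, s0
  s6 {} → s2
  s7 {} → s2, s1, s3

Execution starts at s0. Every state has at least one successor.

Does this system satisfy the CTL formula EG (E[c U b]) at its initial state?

Holds

States satisfying E[c U b]: {s0, s1, s2, s4, s5}.
States satisfying EG (E[c U b]): {s0, s1, s2, s4, s5}.
s0 ∈ Sat(EG (E[c U b])).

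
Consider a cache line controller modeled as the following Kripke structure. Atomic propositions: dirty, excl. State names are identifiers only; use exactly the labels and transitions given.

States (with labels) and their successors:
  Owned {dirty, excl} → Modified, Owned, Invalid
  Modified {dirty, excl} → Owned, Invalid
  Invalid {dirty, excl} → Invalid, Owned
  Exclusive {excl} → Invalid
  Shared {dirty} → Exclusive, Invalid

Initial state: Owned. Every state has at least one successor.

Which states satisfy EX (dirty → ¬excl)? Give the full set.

States satisfying dirty → ¬excl: {Exclusive, Shared}.
States satisfying EX (dirty → ¬excl): {Shared}.

{Shared}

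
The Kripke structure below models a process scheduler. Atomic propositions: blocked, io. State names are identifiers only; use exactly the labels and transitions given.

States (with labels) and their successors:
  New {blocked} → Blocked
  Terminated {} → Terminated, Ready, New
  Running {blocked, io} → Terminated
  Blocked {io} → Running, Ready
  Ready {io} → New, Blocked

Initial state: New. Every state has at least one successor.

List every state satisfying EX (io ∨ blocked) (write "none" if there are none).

{New, Terminated, Blocked, Ready}

States satisfying io ∨ blocked: {New, Running, Blocked, Ready}.
States satisfying EX (io ∨ blocked): {New, Terminated, Blocked, Ready}.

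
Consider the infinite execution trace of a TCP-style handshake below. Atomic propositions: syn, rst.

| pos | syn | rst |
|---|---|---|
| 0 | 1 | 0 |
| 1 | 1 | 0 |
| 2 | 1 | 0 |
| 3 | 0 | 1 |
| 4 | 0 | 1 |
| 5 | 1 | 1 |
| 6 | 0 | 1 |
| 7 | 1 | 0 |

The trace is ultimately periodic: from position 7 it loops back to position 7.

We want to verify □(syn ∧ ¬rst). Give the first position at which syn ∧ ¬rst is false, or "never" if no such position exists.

Check syn ∧ ¬rst at each position in order: 0 ✓, 1 ✓, 2 ✓.
At position 3 the labels are {rst}, so syn ∧ ¬rst is false there. This is the first violation.

3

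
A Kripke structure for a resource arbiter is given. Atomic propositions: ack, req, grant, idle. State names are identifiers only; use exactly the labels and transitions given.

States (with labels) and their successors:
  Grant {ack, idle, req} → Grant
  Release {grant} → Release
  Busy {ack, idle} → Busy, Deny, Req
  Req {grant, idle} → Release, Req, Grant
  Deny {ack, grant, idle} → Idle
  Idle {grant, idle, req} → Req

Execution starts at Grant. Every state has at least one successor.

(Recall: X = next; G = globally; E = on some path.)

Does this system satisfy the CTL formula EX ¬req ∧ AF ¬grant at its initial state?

States satisfying ¬req: {Release, Busy, Req, Deny}.
States satisfying EX ¬req: {Release, Busy, Req, Idle}.
States satisfying ¬grant: {Grant, Busy}.
States satisfying AF ¬grant: {Grant, Busy}.
States satisfying EX ¬req ∧ AF ¬grant: {Busy}.
Grant ∉ Sat(EX ¬req ∧ AF ¬grant).

Violated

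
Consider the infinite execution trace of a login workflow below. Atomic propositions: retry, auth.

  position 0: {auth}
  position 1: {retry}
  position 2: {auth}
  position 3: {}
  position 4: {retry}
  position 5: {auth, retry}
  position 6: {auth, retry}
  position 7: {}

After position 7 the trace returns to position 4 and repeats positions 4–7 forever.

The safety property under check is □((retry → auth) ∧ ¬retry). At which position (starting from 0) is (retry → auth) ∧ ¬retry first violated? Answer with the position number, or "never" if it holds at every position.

1

Check (retry → auth) ∧ ¬retry at each position in order: 0 ✓.
At position 1 the labels are {retry}, so (retry → auth) ∧ ¬retry is false there. This is the first violation.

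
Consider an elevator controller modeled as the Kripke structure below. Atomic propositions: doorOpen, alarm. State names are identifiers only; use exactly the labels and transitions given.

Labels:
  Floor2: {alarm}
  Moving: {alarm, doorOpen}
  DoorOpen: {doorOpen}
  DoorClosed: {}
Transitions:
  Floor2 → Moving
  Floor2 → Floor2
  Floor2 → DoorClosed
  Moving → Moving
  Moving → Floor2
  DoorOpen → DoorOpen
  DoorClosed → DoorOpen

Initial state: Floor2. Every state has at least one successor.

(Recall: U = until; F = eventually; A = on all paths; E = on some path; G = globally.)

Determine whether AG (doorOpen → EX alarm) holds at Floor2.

States satisfying doorOpen → EX alarm: {Floor2, Moving, DoorClosed}.
States satisfying AG (doorOpen → EX alarm): ∅.
DoorOpen is reachable from Floor2 and violates doorOpen → EX alarm, so AG fails at Floor2.
Floor2 ∉ Sat(AG (doorOpen → EX alarm)).

Does not hold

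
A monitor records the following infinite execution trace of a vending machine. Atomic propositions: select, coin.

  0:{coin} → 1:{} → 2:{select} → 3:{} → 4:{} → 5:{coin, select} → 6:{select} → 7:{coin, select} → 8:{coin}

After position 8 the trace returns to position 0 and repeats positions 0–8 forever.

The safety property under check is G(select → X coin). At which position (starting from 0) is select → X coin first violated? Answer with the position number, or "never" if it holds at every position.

Check select → X coin at each position in order: 0 ✓, 1 ✓.
At position 2 the labels are {select} and the next position 3 has {}, so select → X coin is false there. This is the first violation.

2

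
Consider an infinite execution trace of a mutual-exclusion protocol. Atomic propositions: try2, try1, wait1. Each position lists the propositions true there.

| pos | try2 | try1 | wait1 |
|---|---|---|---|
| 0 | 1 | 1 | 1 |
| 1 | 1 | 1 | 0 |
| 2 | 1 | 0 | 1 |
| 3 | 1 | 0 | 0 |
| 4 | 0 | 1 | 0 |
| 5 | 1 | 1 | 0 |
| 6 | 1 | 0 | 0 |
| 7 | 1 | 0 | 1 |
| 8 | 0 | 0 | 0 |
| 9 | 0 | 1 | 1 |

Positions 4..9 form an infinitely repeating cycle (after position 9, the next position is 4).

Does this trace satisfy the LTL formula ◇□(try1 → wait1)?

□(try1 → wait1) is false at every position 0..9, so it never becomes true and ◇□(try1 → wait1) fails.

Violated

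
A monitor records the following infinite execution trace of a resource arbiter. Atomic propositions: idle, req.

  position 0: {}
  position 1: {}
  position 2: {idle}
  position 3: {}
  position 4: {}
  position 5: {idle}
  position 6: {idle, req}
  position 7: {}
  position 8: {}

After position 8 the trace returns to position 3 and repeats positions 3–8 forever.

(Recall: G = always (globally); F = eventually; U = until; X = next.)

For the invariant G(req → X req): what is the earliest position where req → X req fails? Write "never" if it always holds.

6

Check req → X req at each position in order: 0 ✓, 1 ✓, 2 ✓, 3 ✓, 4 ✓, 5 ✓.
At position 6 the labels are {idle, req} and the next position 7 has {}, so req → X req is false there. This is the first violation.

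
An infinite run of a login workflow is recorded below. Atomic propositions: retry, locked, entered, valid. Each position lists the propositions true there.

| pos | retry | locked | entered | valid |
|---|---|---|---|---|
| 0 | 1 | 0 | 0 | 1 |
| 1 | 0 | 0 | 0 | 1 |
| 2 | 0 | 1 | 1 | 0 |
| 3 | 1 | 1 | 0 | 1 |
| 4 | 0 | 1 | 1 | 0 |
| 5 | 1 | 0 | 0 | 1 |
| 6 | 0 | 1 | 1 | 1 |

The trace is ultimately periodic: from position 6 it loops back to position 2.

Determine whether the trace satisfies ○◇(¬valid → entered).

Satisfied

The position after 0 is 1; ◇(¬valid → entered) is true there.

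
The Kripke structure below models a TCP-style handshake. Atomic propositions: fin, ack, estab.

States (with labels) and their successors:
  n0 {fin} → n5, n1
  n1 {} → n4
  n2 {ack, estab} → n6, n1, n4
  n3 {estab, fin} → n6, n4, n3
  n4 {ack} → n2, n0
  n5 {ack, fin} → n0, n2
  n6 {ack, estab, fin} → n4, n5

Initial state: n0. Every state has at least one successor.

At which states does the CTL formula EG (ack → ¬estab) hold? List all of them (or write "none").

{n0, n1, n3, n4, n5}

States satisfying ack → ¬estab: {n0, n1, n3, n4, n5}.
States satisfying EG (ack → ¬estab): {n0, n1, n3, n4, n5}.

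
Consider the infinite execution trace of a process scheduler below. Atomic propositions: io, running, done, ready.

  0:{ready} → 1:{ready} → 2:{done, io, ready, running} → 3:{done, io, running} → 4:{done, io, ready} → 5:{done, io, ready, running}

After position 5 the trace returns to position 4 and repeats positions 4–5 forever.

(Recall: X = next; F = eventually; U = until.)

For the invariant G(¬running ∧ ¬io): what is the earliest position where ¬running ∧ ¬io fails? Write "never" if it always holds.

Check ¬running ∧ ¬io at each position in order: 0 ✓, 1 ✓.
At position 2 the labels are {done, io, ready, running}, so ¬running ∧ ¬io is false there. This is the first violation.

2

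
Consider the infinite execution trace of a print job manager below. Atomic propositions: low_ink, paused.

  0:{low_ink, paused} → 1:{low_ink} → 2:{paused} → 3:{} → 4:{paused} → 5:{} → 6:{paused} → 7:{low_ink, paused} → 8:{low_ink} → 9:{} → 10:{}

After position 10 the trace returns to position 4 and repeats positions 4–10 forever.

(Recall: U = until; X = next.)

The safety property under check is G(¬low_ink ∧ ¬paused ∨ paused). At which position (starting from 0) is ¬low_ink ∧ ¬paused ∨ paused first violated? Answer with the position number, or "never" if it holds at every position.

1

Check ¬low_ink ∧ ¬paused ∨ paused at each position in order: 0 ✓.
At position 1 the labels are {low_ink}, so ¬low_ink ∧ ¬paused ∨ paused is false there. This is the first violation.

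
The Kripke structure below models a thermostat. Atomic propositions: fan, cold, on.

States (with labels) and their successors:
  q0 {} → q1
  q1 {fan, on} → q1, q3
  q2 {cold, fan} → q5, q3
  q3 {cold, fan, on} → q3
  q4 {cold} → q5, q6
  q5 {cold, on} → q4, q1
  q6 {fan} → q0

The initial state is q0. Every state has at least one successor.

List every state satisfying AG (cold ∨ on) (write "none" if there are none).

{q1, q3}

States satisfying cold ∨ on: {q1, q2, q3, q4, q5}.
States satisfying AG (cold ∨ on): {q1, q3}.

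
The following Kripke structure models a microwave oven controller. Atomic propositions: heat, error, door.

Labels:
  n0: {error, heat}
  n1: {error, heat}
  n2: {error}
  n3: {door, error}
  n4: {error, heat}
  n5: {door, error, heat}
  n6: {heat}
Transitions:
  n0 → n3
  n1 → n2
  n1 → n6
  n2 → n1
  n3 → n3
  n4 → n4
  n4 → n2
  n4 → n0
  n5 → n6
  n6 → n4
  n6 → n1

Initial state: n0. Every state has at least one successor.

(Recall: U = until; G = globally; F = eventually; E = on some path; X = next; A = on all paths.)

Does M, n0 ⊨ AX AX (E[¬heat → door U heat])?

States satisfying AX (E[¬heat → door U heat]): {n2, n5, n6}.
States satisfying AX AX (E[¬heat → door U heat]): {n1, n5}.
n0 ∉ Sat(AX AX (E[¬heat → door U heat])).

No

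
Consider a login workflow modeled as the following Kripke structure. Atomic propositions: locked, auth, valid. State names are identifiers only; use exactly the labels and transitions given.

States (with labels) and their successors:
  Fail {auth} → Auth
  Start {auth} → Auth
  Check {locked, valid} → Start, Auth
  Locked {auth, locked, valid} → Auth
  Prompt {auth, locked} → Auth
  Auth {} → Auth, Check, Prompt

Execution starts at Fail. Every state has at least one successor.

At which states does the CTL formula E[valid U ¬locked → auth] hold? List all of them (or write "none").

States satisfying valid: {Check, Locked}.
States satisfying ¬locked → auth: {Fail, Start, Check, Locked, Prompt}.
States satisfying E[valid U ¬locked → auth]: {Fail, Start, Check, Locked, Prompt}.

{Fail, Start, Check, Locked, Prompt}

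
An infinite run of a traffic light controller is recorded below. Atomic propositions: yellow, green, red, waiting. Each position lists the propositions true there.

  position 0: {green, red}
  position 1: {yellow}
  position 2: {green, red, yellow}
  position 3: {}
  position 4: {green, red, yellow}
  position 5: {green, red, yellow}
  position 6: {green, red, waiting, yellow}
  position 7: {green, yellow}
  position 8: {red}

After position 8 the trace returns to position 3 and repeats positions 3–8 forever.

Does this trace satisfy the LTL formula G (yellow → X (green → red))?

yellow → X (green → red) must hold at every position from 0 onward. It fails at position 6, so G (yellow → X (green → red)) is false.
Positions where yellow holds: 1, 2, 4, 5, 6, 7.
Check X (green → red) at each: 1→ok, 2→ok, 4→ok, 5→ok, 6→fails, 7→ok.

No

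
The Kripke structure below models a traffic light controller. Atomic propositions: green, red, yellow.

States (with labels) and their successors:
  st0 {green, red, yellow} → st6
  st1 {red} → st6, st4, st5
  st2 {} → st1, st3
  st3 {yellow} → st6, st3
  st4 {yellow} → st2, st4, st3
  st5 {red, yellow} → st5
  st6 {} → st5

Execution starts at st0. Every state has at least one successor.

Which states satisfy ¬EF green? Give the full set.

States satisfying green: {st0}.
States satisfying EF green: {st0}.
States satisfying ¬EF green: {st1, st2, st3, st4, st5, st6}.

{st1, st2, st3, st4, st5, st6}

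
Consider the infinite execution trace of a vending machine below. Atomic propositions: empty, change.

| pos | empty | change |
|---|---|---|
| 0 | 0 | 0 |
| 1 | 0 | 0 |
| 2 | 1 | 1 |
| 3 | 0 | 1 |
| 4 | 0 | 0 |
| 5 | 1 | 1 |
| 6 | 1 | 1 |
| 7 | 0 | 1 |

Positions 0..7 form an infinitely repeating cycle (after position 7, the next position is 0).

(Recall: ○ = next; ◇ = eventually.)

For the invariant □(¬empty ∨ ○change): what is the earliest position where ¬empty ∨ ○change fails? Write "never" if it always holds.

never

¬empty ∨ ○change holds at every position 0..7, and those are all the positions the trace ever visits, so the invariant □(¬empty ∨ ○change) is never violated.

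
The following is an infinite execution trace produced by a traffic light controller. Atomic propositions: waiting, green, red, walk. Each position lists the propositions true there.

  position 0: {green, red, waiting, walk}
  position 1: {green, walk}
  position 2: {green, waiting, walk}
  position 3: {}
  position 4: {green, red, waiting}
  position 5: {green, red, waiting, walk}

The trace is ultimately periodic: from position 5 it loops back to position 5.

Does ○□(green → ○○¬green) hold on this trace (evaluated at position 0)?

The position after 0 is 1; □(green → ○○¬green) is false there.

Does not hold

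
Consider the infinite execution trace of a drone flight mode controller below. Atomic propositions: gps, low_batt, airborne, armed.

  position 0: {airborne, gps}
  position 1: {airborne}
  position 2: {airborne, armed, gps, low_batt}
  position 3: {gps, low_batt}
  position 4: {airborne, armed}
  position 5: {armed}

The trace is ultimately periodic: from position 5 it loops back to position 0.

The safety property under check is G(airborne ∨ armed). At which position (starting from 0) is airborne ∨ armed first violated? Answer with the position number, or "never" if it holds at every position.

Check airborne ∨ armed at each position in order: 0 ✓, 1 ✓, 2 ✓.
At position 3 the labels are {gps, low_batt}, so airborne ∨ armed is false there. This is the first violation.

3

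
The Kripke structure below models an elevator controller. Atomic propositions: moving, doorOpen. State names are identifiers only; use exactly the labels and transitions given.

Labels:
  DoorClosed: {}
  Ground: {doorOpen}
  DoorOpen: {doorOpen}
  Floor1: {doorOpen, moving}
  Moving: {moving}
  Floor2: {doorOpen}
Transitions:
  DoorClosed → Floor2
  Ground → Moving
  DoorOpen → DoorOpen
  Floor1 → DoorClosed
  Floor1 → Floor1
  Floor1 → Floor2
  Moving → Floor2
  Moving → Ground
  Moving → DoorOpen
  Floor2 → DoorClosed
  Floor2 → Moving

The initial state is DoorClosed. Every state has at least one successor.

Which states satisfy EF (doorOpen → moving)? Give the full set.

States satisfying doorOpen → moving: {DoorClosed, Floor1, Moving}.
States satisfying EF (doorOpen → moving): {DoorClosed, Ground, Floor1, Moving, Floor2}.

{DoorClosed, Ground, Floor1, Moving, Floor2}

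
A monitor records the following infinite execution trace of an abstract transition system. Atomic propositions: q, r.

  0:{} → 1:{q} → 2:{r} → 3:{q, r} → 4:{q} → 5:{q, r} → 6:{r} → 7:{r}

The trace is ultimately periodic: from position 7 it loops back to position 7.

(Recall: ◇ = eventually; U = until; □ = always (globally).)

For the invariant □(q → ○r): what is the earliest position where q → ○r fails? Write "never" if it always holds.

3

Check q → ○r at each position in order: 0 ✓, 1 ✓, 2 ✓.
At position 3 the labels are {q, r} and the next position 4 has {q}, so q → ○r is false there. This is the first violation.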